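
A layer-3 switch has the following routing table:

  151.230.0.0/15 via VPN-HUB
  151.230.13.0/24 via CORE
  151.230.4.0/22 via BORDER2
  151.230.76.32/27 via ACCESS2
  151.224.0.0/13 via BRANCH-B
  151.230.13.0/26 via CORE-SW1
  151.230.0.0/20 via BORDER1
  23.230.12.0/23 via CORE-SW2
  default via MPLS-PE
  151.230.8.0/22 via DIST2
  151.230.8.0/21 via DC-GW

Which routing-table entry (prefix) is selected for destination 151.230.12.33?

151.230.8.0/21

Entries matching 151.230.12.33:
  0.0.0.0/0 (default, matches everything)
  151.224.0.0/13 (151.224.0.0 - 151.231.255.255)
  151.230.0.0/15 (151.230.0.0 - 151.231.255.255)
  151.230.0.0/20 (151.230.0.0 - 151.230.15.255)
  151.230.8.0/21 (151.230.8.0 - 151.230.15.255)
Most specific is 151.230.8.0/21.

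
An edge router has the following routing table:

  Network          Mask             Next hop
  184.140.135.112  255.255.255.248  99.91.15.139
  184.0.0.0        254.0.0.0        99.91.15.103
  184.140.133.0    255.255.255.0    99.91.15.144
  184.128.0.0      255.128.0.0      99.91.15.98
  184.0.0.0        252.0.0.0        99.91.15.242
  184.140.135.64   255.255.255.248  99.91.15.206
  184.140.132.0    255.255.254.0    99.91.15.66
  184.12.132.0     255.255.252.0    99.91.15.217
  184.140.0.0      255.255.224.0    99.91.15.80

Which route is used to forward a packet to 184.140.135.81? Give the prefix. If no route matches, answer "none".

Entries matching 184.140.135.81:
  184.0.0.0/6 (184.0.0.0 - 187.255.255.255)
  184.0.0.0/7 (184.0.0.0 - 185.255.255.255)
  184.128.0.0/9 (184.128.0.0 - 184.255.255.255)
Most specific is 184.128.0.0/9.

184.128.0.0/9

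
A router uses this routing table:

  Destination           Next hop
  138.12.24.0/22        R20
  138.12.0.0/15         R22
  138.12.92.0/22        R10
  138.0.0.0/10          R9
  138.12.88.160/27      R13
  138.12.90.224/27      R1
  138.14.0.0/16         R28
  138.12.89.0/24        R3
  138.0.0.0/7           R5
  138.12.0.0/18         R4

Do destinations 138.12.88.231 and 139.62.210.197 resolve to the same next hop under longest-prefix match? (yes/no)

no

138.12.88.231: longest match 138.12.0.0/15 -> R22
139.62.210.197: longest match 138.0.0.0/7 -> R5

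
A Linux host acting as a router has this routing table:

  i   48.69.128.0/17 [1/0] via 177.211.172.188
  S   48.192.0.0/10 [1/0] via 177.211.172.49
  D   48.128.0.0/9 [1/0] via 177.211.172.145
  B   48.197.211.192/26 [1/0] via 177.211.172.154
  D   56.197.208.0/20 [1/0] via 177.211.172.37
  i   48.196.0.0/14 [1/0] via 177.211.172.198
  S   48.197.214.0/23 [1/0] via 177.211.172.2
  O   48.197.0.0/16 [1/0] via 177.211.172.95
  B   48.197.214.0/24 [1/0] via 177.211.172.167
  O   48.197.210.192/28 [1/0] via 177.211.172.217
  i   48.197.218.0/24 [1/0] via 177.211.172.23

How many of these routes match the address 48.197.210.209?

4

Prefixes containing 48.197.210.209:
  48.128.0.0/9 (48.128.0.0 - 48.255.255.255)
  48.192.0.0/10 (48.192.0.0 - 48.255.255.255)
  48.196.0.0/14 (48.196.0.0 - 48.199.255.255)
  48.197.0.0/16 (48.197.0.0 - 48.197.255.255)
Total matching entries: 4.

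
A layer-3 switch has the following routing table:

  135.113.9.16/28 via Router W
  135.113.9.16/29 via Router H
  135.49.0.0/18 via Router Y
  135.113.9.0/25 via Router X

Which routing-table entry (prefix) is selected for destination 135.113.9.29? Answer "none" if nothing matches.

Entries matching 135.113.9.29:
  135.113.9.0/25 (135.113.9.0 - 135.113.9.127)
  135.113.9.16/28 (135.113.9.16 - 135.113.9.31)
Most specific is 135.113.9.16/28.

135.113.9.16/28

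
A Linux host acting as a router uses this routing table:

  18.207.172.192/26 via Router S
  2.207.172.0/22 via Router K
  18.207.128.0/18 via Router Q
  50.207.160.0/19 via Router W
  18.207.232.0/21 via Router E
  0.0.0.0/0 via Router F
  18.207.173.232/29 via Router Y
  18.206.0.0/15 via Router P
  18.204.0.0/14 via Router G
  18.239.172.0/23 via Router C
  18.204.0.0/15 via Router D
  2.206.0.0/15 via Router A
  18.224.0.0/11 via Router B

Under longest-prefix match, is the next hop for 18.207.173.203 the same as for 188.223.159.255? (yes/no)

no

18.207.173.203: longest match 18.207.128.0/18 -> Router Q
188.223.159.255: longest match 0.0.0.0/0 -> Router F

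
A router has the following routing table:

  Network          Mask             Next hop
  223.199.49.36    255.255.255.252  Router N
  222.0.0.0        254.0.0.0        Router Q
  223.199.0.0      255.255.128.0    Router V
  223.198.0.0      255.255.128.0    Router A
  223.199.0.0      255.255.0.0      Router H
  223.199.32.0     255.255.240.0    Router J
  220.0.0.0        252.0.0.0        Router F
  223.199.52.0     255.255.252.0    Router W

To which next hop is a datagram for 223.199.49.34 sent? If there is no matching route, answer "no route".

Routes whose prefix contains 223.199.49.34:
  220.0.0.0/6 (220.0.0.0 - 223.255.255.255) -> Router F
  222.0.0.0/7 (222.0.0.0 - 223.255.255.255) -> Router Q
  223.199.0.0/16 (223.199.0.0 - 223.199.255.255) -> Router H
  223.199.0.0/17 (223.199.0.0 - 223.199.127.255) -> Router V
More-specific entries that do NOT match:
  223.199.49.36/30 (223.199.49.36 - 223.199.49.39) does not contain 223.199.49.34
  223.199.52.0/22 (223.199.52.0 - 223.199.55.255) does not contain 223.199.49.34
  223.199.32.0/20 (223.199.32.0 - 223.199.47.255) does not contain 223.199.49.34
Longest matching prefix is /17 -> next hop Router V.

Router V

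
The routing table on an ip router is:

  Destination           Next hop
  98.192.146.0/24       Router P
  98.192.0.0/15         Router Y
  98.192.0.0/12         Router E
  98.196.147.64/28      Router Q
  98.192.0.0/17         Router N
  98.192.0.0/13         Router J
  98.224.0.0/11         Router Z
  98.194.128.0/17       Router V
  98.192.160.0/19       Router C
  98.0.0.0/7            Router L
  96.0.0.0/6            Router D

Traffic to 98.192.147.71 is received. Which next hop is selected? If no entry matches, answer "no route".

Router Y

Routes whose prefix contains 98.192.147.71:
  96.0.0.0/6 (96.0.0.0 - 99.255.255.255) -> Router D
  98.0.0.0/7 (98.0.0.0 - 99.255.255.255) -> Router L
  98.192.0.0/12 (98.192.0.0 - 98.207.255.255) -> Router E
  98.192.0.0/13 (98.192.0.0 - 98.199.255.255) -> Router J
  98.192.0.0/15 (98.192.0.0 - 98.193.255.255) -> Router Y
More-specific entries that do NOT match:
  98.196.147.64/28 (98.196.147.64 - 98.196.147.79) does not contain 98.192.147.71
  98.192.146.0/24 (98.192.146.0 - 98.192.146.255) does not contain 98.192.147.71
  98.192.160.0/19 (98.192.160.0 - 98.192.191.255) does not contain 98.192.147.71
  98.192.0.0/17 (98.192.0.0 - 98.192.127.255) does not contain 98.192.147.71
  98.194.128.0/17 (98.194.128.0 - 98.194.255.255) does not contain 98.192.147.71
Longest matching prefix is /15 -> next hop Router Y.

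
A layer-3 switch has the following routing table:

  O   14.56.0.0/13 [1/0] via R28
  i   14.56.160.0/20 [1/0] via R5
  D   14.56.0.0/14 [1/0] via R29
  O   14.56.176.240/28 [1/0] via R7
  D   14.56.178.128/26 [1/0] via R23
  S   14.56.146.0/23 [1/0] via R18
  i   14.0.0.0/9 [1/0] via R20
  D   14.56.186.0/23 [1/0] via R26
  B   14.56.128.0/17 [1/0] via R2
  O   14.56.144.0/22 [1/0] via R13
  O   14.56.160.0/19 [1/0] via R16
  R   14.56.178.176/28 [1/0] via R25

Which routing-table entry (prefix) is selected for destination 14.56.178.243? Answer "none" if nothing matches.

14.56.160.0/19

Entries matching 14.56.178.243:
  14.0.0.0/9 (14.0.0.0 - 14.127.255.255)
  14.56.0.0/13 (14.56.0.0 - 14.63.255.255)
  14.56.0.0/14 (14.56.0.0 - 14.59.255.255)
  14.56.128.0/17 (14.56.128.0 - 14.56.255.255)
  14.56.160.0/19 (14.56.160.0 - 14.56.191.255)
Most specific is 14.56.160.0/19.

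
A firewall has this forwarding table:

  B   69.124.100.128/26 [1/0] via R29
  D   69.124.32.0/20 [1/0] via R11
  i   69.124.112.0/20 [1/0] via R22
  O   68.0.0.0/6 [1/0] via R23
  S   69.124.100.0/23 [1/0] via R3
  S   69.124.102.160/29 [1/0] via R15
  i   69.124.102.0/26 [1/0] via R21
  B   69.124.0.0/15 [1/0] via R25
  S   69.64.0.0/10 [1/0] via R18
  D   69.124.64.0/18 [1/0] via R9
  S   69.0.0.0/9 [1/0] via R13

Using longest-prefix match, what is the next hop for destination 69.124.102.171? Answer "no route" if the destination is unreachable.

R9

Routes whose prefix contains 69.124.102.171:
  68.0.0.0/6 (68.0.0.0 - 71.255.255.255) -> R23
  69.0.0.0/9 (69.0.0.0 - 69.127.255.255) -> R13
  69.64.0.0/10 (69.64.0.0 - 69.127.255.255) -> R18
  69.124.0.0/15 (69.124.0.0 - 69.125.255.255) -> R25
  69.124.64.0/18 (69.124.64.0 - 69.124.127.255) -> R9
More-specific entries that do NOT match:
  69.124.102.160/29 (69.124.102.160 - 69.124.102.167) does not contain 69.124.102.171
  69.124.100.128/26 (69.124.100.128 - 69.124.100.191) does not contain 69.124.102.171
  69.124.102.0/26 (69.124.102.0 - 69.124.102.63) does not contain 69.124.102.171
  69.124.100.0/23 (69.124.100.0 - 69.124.101.255) does not contain 69.124.102.171
  69.124.32.0/20 (69.124.32.0 - 69.124.47.255) does not contain 69.124.102.171
  69.124.112.0/20 (69.124.112.0 - 69.124.127.255) does not contain 69.124.102.171
Longest matching prefix is /18 -> next hop R9.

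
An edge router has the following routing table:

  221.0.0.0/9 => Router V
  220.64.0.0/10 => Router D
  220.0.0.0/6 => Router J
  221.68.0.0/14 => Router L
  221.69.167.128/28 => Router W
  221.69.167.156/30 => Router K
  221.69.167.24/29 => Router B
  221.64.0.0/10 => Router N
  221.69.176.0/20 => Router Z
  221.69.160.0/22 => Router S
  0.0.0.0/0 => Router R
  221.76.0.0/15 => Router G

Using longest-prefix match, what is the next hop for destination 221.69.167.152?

Routes whose prefix contains 221.69.167.152:
  0.0.0.0/0 (default, matches everything) -> Router R
  220.0.0.0/6 (220.0.0.0 - 223.255.255.255) -> Router J
  221.0.0.0/9 (221.0.0.0 - 221.127.255.255) -> Router V
  221.64.0.0/10 (221.64.0.0 - 221.127.255.255) -> Router N
  221.68.0.0/14 (221.68.0.0 - 221.71.255.255) -> Router L
More-specific entries that do NOT match:
  221.69.167.156/30 (221.69.167.156 - 221.69.167.159) does not contain 221.69.167.152
  221.69.167.24/29 (221.69.167.24 - 221.69.167.31) does not contain 221.69.167.152
  221.69.167.128/28 (221.69.167.128 - 221.69.167.143) does not contain 221.69.167.152
  221.69.160.0/22 (221.69.160.0 - 221.69.163.255) does not contain 221.69.167.152
  221.69.176.0/20 (221.69.176.0 - 221.69.191.255) does not contain 221.69.167.152
  221.76.0.0/15 (221.76.0.0 - 221.77.255.255) does not contain 221.69.167.152
Longest matching prefix is /14 -> next hop Router L.

Router L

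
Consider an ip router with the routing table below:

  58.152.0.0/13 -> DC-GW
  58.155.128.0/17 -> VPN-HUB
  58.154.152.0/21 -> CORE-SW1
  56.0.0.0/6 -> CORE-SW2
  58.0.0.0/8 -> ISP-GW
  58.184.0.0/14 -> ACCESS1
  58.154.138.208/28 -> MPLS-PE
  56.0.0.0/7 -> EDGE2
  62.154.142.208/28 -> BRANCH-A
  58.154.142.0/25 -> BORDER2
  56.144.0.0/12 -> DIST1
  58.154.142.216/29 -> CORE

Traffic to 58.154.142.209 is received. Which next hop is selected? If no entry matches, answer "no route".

Routes whose prefix contains 58.154.142.209:
  56.0.0.0/6 (56.0.0.0 - 59.255.255.255) -> CORE-SW2
  58.0.0.0/8 (58.0.0.0 - 58.255.255.255) -> ISP-GW
  58.152.0.0/13 (58.152.0.0 - 58.159.255.255) -> DC-GW
More-specific entries that do NOT match:
  58.154.142.216/29 (58.154.142.216 - 58.154.142.223) does not contain 58.154.142.209
  58.154.138.208/28 (58.154.138.208 - 58.154.138.223) does not contain 58.154.142.209
  62.154.142.208/28 (62.154.142.208 - 62.154.142.223) does not contain 58.154.142.209
  58.154.142.0/25 (58.154.142.0 - 58.154.142.127) does not contain 58.154.142.209
  58.154.152.0/21 (58.154.152.0 - 58.154.159.255) does not contain 58.154.142.209
  58.155.128.0/17 (58.155.128.0 - 58.155.255.255) does not contain 58.154.142.209
  58.184.0.0/14 (58.184.0.0 - 58.187.255.255) does not contain 58.154.142.209
Longest matching prefix is /13 -> next hop DC-GW.

DC-GW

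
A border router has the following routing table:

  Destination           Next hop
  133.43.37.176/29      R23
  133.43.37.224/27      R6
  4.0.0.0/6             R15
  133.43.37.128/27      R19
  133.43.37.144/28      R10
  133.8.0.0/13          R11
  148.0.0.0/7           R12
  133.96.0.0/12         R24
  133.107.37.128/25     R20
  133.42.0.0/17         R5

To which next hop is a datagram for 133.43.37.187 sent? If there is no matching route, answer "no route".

No entry's prefix contains 133.43.37.187; there is no default route.

no route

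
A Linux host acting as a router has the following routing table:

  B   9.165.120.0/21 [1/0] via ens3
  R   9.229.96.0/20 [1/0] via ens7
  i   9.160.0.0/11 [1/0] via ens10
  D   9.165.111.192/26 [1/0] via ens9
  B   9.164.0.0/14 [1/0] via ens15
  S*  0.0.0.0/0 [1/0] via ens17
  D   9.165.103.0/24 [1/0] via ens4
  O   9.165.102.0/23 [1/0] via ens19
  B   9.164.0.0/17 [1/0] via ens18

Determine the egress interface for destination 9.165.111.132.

ens15

Routes whose prefix contains 9.165.111.132:
  0.0.0.0/0 (default, matches everything) -> ens17
  9.160.0.0/11 (9.160.0.0 - 9.191.255.255) -> ens10
  9.164.0.0/14 (9.164.0.0 - 9.167.255.255) -> ens15
More-specific entries that do NOT match:
  9.165.111.192/26 (9.165.111.192 - 9.165.111.255) does not contain 9.165.111.132
  9.165.103.0/24 (9.165.103.0 - 9.165.103.255) does not contain 9.165.111.132
  9.165.102.0/23 (9.165.102.0 - 9.165.103.255) does not contain 9.165.111.132
  9.165.120.0/21 (9.165.120.0 - 9.165.127.255) does not contain 9.165.111.132
  9.229.96.0/20 (9.229.96.0 - 9.229.111.255) does not contain 9.165.111.132
  9.164.0.0/17 (9.164.0.0 - 9.164.127.255) does not contain 9.165.111.132
Longest matching prefix is /14 -> interface ens15.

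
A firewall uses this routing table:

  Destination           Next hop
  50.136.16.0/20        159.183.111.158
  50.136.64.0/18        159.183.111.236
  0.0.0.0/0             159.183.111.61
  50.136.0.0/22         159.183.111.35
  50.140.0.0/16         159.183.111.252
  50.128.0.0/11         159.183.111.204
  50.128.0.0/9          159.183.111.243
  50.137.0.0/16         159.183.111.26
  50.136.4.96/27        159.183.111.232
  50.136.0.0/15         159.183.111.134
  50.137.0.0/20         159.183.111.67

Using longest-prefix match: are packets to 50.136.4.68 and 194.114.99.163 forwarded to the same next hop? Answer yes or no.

no

50.136.4.68: longest match 50.136.0.0/15 -> 159.183.111.134
194.114.99.163: longest match 0.0.0.0/0 -> 159.183.111.61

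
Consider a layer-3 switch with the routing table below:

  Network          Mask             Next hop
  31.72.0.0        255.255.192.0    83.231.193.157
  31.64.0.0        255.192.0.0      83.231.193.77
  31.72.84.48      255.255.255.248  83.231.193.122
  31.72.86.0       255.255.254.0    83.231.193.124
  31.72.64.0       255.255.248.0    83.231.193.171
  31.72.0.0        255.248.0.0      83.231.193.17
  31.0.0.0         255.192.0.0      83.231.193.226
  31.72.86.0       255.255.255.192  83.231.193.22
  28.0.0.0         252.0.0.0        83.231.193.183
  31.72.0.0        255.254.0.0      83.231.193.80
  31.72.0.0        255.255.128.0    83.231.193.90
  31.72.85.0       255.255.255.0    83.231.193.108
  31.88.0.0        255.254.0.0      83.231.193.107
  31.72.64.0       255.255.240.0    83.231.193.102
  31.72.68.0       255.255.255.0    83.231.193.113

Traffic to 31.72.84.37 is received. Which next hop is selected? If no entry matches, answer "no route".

Routes whose prefix contains 31.72.84.37:
  28.0.0.0/6 (28.0.0.0 - 31.255.255.255) -> 83.231.193.183
  31.64.0.0/10 (31.64.0.0 - 31.127.255.255) -> 83.231.193.77
  31.72.0.0/13 (31.72.0.0 - 31.79.255.255) -> 83.231.193.17
  31.72.0.0/15 (31.72.0.0 - 31.73.255.255) -> 83.231.193.80
  31.72.0.0/17 (31.72.0.0 - 31.72.127.255) -> 83.231.193.90
More-specific entries that do NOT match:
  31.72.84.48/29 (31.72.84.48 - 31.72.84.55) does not contain 31.72.84.37
  31.72.86.0/26 (31.72.86.0 - 31.72.86.63) does not contain 31.72.84.37
  31.72.85.0/24 (31.72.85.0 - 31.72.85.255) does not contain 31.72.84.37
  31.72.68.0/24 (31.72.68.0 - 31.72.68.255) does not contain 31.72.84.37
  31.72.86.0/23 (31.72.86.0 - 31.72.87.255) does not contain 31.72.84.37
  31.72.64.0/21 (31.72.64.0 - 31.72.71.255) does not contain 31.72.84.37
  31.72.64.0/20 (31.72.64.0 - 31.72.79.255) does not contain 31.72.84.37
  31.72.0.0/18 (31.72.0.0 - 31.72.63.255) does not contain 31.72.84.37
Longest matching prefix is /17 -> next hop 83.231.193.90.

83.231.193.90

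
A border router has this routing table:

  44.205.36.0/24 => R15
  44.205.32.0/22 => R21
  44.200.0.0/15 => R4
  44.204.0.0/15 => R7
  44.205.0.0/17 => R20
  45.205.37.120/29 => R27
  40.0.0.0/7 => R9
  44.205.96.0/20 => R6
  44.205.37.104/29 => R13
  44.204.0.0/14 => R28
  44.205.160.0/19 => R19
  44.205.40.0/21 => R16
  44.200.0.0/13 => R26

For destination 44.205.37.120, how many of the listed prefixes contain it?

4

Prefixes containing 44.205.37.120:
  44.200.0.0/13 (44.200.0.0 - 44.207.255.255)
  44.204.0.0/14 (44.204.0.0 - 44.207.255.255)
  44.204.0.0/15 (44.204.0.0 - 44.205.255.255)
  44.205.0.0/17 (44.205.0.0 - 44.205.127.255)
Total matching entries: 4.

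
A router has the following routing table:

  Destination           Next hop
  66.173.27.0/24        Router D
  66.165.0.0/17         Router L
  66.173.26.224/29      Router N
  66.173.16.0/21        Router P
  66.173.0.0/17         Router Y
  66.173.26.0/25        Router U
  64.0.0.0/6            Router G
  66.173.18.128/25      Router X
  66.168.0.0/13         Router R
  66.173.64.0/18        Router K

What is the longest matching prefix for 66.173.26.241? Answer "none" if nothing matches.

66.173.0.0/17

Entries matching 66.173.26.241:
  64.0.0.0/6 (64.0.0.0 - 67.255.255.255)
  66.168.0.0/13 (66.168.0.0 - 66.175.255.255)
  66.173.0.0/17 (66.173.0.0 - 66.173.127.255)
Most specific is 66.173.0.0/17.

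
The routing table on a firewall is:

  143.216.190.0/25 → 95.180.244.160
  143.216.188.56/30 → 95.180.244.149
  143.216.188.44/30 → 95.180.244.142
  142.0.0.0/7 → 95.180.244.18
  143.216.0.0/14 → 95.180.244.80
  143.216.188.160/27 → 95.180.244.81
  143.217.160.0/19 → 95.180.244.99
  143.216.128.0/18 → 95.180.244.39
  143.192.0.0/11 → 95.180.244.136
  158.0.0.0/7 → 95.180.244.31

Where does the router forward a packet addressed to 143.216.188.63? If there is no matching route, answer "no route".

Routes whose prefix contains 143.216.188.63:
  142.0.0.0/7 (142.0.0.0 - 143.255.255.255) -> 95.180.244.18
  143.192.0.0/11 (143.192.0.0 - 143.223.255.255) -> 95.180.244.136
  143.216.0.0/14 (143.216.0.0 - 143.219.255.255) -> 95.180.244.80
  143.216.128.0/18 (143.216.128.0 - 143.216.191.255) -> 95.180.244.39
More-specific entries that do NOT match:
  143.216.188.56/30 (143.216.188.56 - 143.216.188.59) does not contain 143.216.188.63
  143.216.188.44/30 (143.216.188.44 - 143.216.188.47) does not contain 143.216.188.63
  143.216.188.160/27 (143.216.188.160 - 143.216.188.191) does not contain 143.216.188.63
  143.216.190.0/25 (143.216.190.0 - 143.216.190.127) does not contain 143.216.188.63
  143.217.160.0/19 (143.217.160.0 - 143.217.191.255) does not contain 143.216.188.63
Longest matching prefix is /18 -> next hop 95.180.244.39.

95.180.244.39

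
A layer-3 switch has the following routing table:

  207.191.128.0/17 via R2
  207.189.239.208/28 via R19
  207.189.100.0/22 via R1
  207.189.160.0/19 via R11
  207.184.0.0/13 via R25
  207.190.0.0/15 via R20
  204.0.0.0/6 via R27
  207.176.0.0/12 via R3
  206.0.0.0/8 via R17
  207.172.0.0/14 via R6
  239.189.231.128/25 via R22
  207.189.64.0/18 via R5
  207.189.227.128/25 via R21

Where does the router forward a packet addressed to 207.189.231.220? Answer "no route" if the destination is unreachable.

Routes whose prefix contains 207.189.231.220:
  204.0.0.0/6 (204.0.0.0 - 207.255.255.255) -> R27
  207.176.0.0/12 (207.176.0.0 - 207.191.255.255) -> R3
  207.184.0.0/13 (207.184.0.0 - 207.191.255.255) -> R25
More-specific entries that do NOT match:
  207.189.239.208/28 (207.189.239.208 - 207.189.239.223) does not contain 207.189.231.220
  239.189.231.128/25 (239.189.231.128 - 239.189.231.255) does not contain 207.189.231.220
  207.189.227.128/25 (207.189.227.128 - 207.189.227.255) does not contain 207.189.231.220
  207.189.100.0/22 (207.189.100.0 - 207.189.103.255) does not contain 207.189.231.220
  207.189.160.0/19 (207.189.160.0 - 207.189.191.255) does not contain 207.189.231.220
  207.189.64.0/18 (207.189.64.0 - 207.189.127.255) does not contain 207.189.231.220
  207.191.128.0/17 (207.191.128.0 - 207.191.255.255) does not contain 207.189.231.220
  207.190.0.0/15 (207.190.0.0 - 207.191.255.255) does not contain 207.189.231.220
  207.172.0.0/14 (207.172.0.0 - 207.175.255.255) does not contain 207.189.231.220
Longest matching prefix is /13 -> next hop R25.

R25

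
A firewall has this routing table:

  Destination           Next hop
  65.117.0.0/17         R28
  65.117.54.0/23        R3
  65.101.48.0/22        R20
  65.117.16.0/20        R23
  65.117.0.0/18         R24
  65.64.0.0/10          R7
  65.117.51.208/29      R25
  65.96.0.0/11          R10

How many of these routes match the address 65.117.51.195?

Prefixes containing 65.117.51.195:
  65.64.0.0/10 (65.64.0.0 - 65.127.255.255)
  65.96.0.0/11 (65.96.0.0 - 65.127.255.255)
  65.117.0.0/17 (65.117.0.0 - 65.117.127.255)
  65.117.0.0/18 (65.117.0.0 - 65.117.63.255)
Total matching entries: 4.

4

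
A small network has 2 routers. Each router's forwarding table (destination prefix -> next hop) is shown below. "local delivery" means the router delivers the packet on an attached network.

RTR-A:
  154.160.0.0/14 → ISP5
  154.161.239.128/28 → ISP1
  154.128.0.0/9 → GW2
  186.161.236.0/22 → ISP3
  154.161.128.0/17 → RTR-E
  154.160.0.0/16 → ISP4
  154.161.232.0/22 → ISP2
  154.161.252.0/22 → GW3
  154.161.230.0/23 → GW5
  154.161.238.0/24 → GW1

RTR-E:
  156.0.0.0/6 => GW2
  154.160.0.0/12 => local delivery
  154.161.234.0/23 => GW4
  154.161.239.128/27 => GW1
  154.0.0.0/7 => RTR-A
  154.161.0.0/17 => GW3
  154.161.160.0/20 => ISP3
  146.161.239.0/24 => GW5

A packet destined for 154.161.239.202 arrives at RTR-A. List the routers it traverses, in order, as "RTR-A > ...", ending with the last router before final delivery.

At RTR-A: longest match for 154.161.239.202 is 154.161.128.0/17 -> RTR-E
At RTR-E: longest match for 154.161.239.202 is 154.160.0.0/12 -> local delivery

RTR-A > RTR-E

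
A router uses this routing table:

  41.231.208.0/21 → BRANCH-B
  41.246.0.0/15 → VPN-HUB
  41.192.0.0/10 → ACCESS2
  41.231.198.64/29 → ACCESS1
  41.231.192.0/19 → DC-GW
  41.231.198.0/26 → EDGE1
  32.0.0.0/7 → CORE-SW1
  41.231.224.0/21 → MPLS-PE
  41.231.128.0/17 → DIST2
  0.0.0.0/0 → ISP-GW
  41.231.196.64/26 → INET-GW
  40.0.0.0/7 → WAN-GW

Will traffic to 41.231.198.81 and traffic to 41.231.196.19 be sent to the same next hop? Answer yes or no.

41.231.198.81: longest match 41.231.192.0/19 -> DC-GW
41.231.196.19: longest match 41.231.192.0/19 -> DC-GW

yes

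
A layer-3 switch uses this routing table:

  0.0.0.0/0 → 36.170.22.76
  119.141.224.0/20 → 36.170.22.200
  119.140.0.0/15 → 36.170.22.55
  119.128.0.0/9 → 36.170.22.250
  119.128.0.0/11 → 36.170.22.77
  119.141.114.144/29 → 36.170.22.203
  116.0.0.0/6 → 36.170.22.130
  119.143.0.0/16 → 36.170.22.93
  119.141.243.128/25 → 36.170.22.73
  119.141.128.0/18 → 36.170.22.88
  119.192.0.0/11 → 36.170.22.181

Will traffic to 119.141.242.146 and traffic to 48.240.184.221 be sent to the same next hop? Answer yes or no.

119.141.242.146: longest match 119.140.0.0/15 -> 36.170.22.55
48.240.184.221: longest match 0.0.0.0/0 -> 36.170.22.76

no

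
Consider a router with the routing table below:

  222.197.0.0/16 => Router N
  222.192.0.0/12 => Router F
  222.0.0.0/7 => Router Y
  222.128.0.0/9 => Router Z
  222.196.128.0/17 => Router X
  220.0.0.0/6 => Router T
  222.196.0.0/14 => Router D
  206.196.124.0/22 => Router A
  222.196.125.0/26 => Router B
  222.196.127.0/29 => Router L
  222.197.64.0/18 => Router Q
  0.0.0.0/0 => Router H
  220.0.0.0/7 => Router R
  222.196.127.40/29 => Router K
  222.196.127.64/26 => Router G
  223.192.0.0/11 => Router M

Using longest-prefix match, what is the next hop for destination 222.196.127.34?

Routes whose prefix contains 222.196.127.34:
  0.0.0.0/0 (default, matches everything) -> Router H
  220.0.0.0/6 (220.0.0.0 - 223.255.255.255) -> Router T
  222.0.0.0/7 (222.0.0.0 - 223.255.255.255) -> Router Y
  222.128.0.0/9 (222.128.0.0 - 222.255.255.255) -> Router Z
  222.192.0.0/12 (222.192.0.0 - 222.207.255.255) -> Router F
  222.196.0.0/14 (222.196.0.0 - 222.199.255.255) -> Router D
More-specific entries that do NOT match:
  222.196.127.0/29 (222.196.127.0 - 222.196.127.7) does not contain 222.196.127.34
  222.196.127.40/29 (222.196.127.40 - 222.196.127.47) does not contain 222.196.127.34
  222.196.125.0/26 (222.196.125.0 - 222.196.125.63) does not contain 222.196.127.34
  222.196.127.64/26 (222.196.127.64 - 222.196.127.127) does not contain 222.196.127.34
  206.196.124.0/22 (206.196.124.0 - 206.196.127.255) does not contain 222.196.127.34
  222.197.64.0/18 (222.197.64.0 - 222.197.127.255) does not contain 222.196.127.34
  222.196.128.0/17 (222.196.128.0 - 222.196.255.255) does not contain 222.196.127.34
  222.197.0.0/16 (222.197.0.0 - 222.197.255.255) does not contain 222.196.127.34
Longest matching prefix is /14 -> next hop Router D.

Router D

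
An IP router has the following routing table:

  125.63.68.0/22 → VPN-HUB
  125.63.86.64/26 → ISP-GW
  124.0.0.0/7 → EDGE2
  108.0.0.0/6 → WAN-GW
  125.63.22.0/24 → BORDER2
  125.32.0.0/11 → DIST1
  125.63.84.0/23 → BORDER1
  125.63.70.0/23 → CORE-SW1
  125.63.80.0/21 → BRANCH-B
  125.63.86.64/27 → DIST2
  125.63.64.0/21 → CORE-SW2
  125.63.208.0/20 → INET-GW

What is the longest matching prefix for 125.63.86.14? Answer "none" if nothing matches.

125.63.80.0/21

Entries matching 125.63.86.14:
  124.0.0.0/7 (124.0.0.0 - 125.255.255.255)
  125.32.0.0/11 (125.32.0.0 - 125.63.255.255)
  125.63.80.0/21 (125.63.80.0 - 125.63.87.255)
Most specific is 125.63.80.0/21.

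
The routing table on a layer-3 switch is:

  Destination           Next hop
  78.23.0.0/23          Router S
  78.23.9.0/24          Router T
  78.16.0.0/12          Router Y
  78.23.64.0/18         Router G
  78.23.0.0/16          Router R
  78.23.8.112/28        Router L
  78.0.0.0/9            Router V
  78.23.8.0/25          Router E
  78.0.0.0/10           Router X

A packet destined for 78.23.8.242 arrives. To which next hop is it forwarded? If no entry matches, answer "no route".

Router R

Routes whose prefix contains 78.23.8.242:
  78.0.0.0/9 (78.0.0.0 - 78.127.255.255) -> Router V
  78.0.0.0/10 (78.0.0.0 - 78.63.255.255) -> Router X
  78.16.0.0/12 (78.16.0.0 - 78.31.255.255) -> Router Y
  78.23.0.0/16 (78.23.0.0 - 78.23.255.255) -> Router R
More-specific entries that do NOT match:
  78.23.8.112/28 (78.23.8.112 - 78.23.8.127) does not contain 78.23.8.242
  78.23.8.0/25 (78.23.8.0 - 78.23.8.127) does not contain 78.23.8.242
  78.23.9.0/24 (78.23.9.0 - 78.23.9.255) does not contain 78.23.8.242
  78.23.0.0/23 (78.23.0.0 - 78.23.1.255) does not contain 78.23.8.242
  78.23.64.0/18 (78.23.64.0 - 78.23.127.255) does not contain 78.23.8.242
Longest matching prefix is /16 -> next hop Router R.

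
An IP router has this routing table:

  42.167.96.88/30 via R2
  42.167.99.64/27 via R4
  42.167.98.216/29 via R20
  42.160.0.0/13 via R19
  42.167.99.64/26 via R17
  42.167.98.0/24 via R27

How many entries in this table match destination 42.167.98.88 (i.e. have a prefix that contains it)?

2

Prefixes containing 42.167.98.88:
  42.160.0.0/13 (42.160.0.0 - 42.167.255.255)
  42.167.98.0/24 (42.167.98.0 - 42.167.98.255)
Total matching entries: 2.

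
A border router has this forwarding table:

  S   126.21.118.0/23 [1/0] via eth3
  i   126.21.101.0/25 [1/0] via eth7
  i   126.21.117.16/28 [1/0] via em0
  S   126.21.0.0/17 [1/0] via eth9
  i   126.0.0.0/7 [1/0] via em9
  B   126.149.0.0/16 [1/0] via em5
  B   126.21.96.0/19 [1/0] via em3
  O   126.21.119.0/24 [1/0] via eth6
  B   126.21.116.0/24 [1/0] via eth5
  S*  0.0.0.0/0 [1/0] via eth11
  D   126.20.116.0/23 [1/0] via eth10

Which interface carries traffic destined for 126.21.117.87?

em3

Routes whose prefix contains 126.21.117.87:
  0.0.0.0/0 (default, matches everything) -> eth11
  126.0.0.0/7 (126.0.0.0 - 127.255.255.255) -> em9
  126.21.0.0/17 (126.21.0.0 - 126.21.127.255) -> eth9
  126.21.96.0/19 (126.21.96.0 - 126.21.127.255) -> em3
More-specific entries that do NOT match:
  126.21.117.16/28 (126.21.117.16 - 126.21.117.31) does not contain 126.21.117.87
  126.21.101.0/25 (126.21.101.0 - 126.21.101.127) does not contain 126.21.117.87
  126.21.119.0/24 (126.21.119.0 - 126.21.119.255) does not contain 126.21.117.87
  126.21.116.0/24 (126.21.116.0 - 126.21.116.255) does not contain 126.21.117.87
  126.21.118.0/23 (126.21.118.0 - 126.21.119.255) does not contain 126.21.117.87
  126.20.116.0/23 (126.20.116.0 - 126.20.117.255) does not contain 126.21.117.87
Longest matching prefix is /19 -> interface em3.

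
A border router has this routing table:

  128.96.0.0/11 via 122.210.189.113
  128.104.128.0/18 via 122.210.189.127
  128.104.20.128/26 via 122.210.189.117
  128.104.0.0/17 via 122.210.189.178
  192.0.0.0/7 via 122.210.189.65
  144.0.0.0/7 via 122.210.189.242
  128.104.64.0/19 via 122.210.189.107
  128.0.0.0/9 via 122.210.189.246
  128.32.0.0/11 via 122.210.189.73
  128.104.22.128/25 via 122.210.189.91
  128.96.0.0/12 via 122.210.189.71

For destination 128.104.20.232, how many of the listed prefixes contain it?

Prefixes containing 128.104.20.232:
  128.0.0.0/9 (128.0.0.0 - 128.127.255.255)
  128.96.0.0/11 (128.96.0.0 - 128.127.255.255)
  128.96.0.0/12 (128.96.0.0 - 128.111.255.255)
  128.104.0.0/17 (128.104.0.0 - 128.104.127.255)
Total matching entries: 4.

4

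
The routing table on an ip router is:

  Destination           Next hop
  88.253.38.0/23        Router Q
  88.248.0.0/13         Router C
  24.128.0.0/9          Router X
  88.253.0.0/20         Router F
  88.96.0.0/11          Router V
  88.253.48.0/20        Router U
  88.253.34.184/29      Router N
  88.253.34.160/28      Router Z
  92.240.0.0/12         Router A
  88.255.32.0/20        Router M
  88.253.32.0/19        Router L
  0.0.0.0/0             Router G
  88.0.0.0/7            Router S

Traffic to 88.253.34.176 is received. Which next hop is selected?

Router L

Routes whose prefix contains 88.253.34.176:
  0.0.0.0/0 (default, matches everything) -> Router G
  88.0.0.0/7 (88.0.0.0 - 89.255.255.255) -> Router S
  88.248.0.0/13 (88.248.0.0 - 88.255.255.255) -> Router C
  88.253.32.0/19 (88.253.32.0 - 88.253.63.255) -> Router L
More-specific entries that do NOT match:
  88.253.34.184/29 (88.253.34.184 - 88.253.34.191) does not contain 88.253.34.176
  88.253.34.160/28 (88.253.34.160 - 88.253.34.175) does not contain 88.253.34.176
  88.253.38.0/23 (88.253.38.0 - 88.253.39.255) does not contain 88.253.34.176
  88.253.0.0/20 (88.253.0.0 - 88.253.15.255) does not contain 88.253.34.176
  88.253.48.0/20 (88.253.48.0 - 88.253.63.255) does not contain 88.253.34.176
  88.255.32.0/20 (88.255.32.0 - 88.255.47.255) does not contain 88.253.34.176
Longest matching prefix is /19 -> next hop Router L.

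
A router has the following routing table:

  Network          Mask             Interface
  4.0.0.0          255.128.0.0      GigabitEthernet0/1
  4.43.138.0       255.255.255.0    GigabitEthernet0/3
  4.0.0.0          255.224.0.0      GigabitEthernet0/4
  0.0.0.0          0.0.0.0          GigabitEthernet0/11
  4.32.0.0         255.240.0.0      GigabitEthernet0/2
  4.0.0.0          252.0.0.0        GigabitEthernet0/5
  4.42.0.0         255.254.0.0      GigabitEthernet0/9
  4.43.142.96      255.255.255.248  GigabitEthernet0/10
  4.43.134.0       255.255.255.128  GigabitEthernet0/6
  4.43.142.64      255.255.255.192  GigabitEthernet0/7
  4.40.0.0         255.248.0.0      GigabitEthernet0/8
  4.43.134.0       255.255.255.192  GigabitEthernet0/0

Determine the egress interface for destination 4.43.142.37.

GigabitEthernet0/9

Routes whose prefix contains 4.43.142.37:
  0.0.0.0/0 (default, matches everything) -> GigabitEthernet0/11
  4.0.0.0/6 (4.0.0.0 - 7.255.255.255) -> GigabitEthernet0/5
  4.0.0.0/9 (4.0.0.0 - 4.127.255.255) -> GigabitEthernet0/1
  4.32.0.0/12 (4.32.0.0 - 4.47.255.255) -> GigabitEthernet0/2
  4.40.0.0/13 (4.40.0.0 - 4.47.255.255) -> GigabitEthernet0/8
  4.42.0.0/15 (4.42.0.0 - 4.43.255.255) -> GigabitEthernet0/9
More-specific entries that do NOT match:
  4.43.142.96/29 (4.43.142.96 - 4.43.142.103) does not contain 4.43.142.37
  4.43.142.64/26 (4.43.142.64 - 4.43.142.127) does not contain 4.43.142.37
  4.43.134.0/26 (4.43.134.0 - 4.43.134.63) does not contain 4.43.142.37
  4.43.134.0/25 (4.43.134.0 - 4.43.134.127) does not contain 4.43.142.37
  4.43.138.0/24 (4.43.138.0 - 4.43.138.255) does not contain 4.43.142.37
Longest matching prefix is /15 -> interface GigabitEthernet0/9.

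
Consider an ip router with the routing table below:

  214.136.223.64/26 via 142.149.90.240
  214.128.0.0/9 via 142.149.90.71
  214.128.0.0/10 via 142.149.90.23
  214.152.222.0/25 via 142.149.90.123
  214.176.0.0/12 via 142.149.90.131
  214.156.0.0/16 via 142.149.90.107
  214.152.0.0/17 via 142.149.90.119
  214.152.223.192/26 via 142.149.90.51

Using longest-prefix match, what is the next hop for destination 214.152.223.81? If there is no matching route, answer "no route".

Routes whose prefix contains 214.152.223.81:
  214.128.0.0/9 (214.128.0.0 - 214.255.255.255) -> 142.149.90.71
  214.128.0.0/10 (214.128.0.0 - 214.191.255.255) -> 142.149.90.23
More-specific entries that do NOT match:
  214.136.223.64/26 (214.136.223.64 - 214.136.223.127) does not contain 214.152.223.81
  214.152.223.192/26 (214.152.223.192 - 214.152.223.255) does not contain 214.152.223.81
  214.152.222.0/25 (214.152.222.0 - 214.152.222.127) does not contain 214.152.223.81
  214.152.0.0/17 (214.152.0.0 - 214.152.127.255) does not contain 214.152.223.81
  214.156.0.0/16 (214.156.0.0 - 214.156.255.255) does not contain 214.152.223.81
  214.176.0.0/12 (214.176.0.0 - 214.191.255.255) does not contain 214.152.223.81
Longest matching prefix is /10 -> next hop 142.149.90.23.

142.149.90.23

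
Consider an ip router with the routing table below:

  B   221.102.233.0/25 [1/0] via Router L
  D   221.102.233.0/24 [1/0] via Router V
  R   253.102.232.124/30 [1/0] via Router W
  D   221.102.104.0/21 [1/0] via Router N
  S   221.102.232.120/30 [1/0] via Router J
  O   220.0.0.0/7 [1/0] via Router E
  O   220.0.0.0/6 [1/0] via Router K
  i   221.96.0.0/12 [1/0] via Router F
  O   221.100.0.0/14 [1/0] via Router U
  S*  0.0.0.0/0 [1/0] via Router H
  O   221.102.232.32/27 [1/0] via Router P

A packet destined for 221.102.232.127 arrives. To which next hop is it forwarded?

Router U

Routes whose prefix contains 221.102.232.127:
  0.0.0.0/0 (default, matches everything) -> Router H
  220.0.0.0/6 (220.0.0.0 - 223.255.255.255) -> Router K
  220.0.0.0/7 (220.0.0.0 - 221.255.255.255) -> Router E
  221.96.0.0/12 (221.96.0.0 - 221.111.255.255) -> Router F
  221.100.0.0/14 (221.100.0.0 - 221.103.255.255) -> Router U
More-specific entries that do NOT match:
  253.102.232.124/30 (253.102.232.124 - 253.102.232.127) does not contain 221.102.232.127
  221.102.232.120/30 (221.102.232.120 - 221.102.232.123) does not contain 221.102.232.127
  221.102.232.32/27 (221.102.232.32 - 221.102.232.63) does not contain 221.102.232.127
  221.102.233.0/25 (221.102.233.0 - 221.102.233.127) does not contain 221.102.232.127
  221.102.233.0/24 (221.102.233.0 - 221.102.233.255) does not contain 221.102.232.127
  221.102.104.0/21 (221.102.104.0 - 221.102.111.255) does not contain 221.102.232.127
Longest matching prefix is /14 -> next hop Router U.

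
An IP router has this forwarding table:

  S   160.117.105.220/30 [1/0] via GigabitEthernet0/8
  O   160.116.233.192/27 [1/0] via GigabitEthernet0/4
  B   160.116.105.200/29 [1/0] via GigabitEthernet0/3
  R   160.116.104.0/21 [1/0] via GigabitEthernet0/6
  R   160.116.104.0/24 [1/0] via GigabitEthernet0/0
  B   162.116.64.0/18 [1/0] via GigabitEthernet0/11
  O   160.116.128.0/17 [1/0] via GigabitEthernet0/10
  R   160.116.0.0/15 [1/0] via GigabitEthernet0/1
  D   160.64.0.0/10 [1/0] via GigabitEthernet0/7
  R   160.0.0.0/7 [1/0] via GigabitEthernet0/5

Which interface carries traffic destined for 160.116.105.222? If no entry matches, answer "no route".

GigabitEthernet0/6

Routes whose prefix contains 160.116.105.222:
  160.0.0.0/7 (160.0.0.0 - 161.255.255.255) -> GigabitEthernet0/5
  160.64.0.0/10 (160.64.0.0 - 160.127.255.255) -> GigabitEthernet0/7
  160.116.0.0/15 (160.116.0.0 - 160.117.255.255) -> GigabitEthernet0/1
  160.116.104.0/21 (160.116.104.0 - 160.116.111.255) -> GigabitEthernet0/6
More-specific entries that do NOT match:
  160.117.105.220/30 (160.117.105.220 - 160.117.105.223) does not contain 160.116.105.222
  160.116.105.200/29 (160.116.105.200 - 160.116.105.207) does not contain 160.116.105.222
  160.116.233.192/27 (160.116.233.192 - 160.116.233.223) does not contain 160.116.105.222
  160.116.104.0/24 (160.116.104.0 - 160.116.104.255) does not contain 160.116.105.222
Longest matching prefix is /21 -> interface GigabitEthernet0/6.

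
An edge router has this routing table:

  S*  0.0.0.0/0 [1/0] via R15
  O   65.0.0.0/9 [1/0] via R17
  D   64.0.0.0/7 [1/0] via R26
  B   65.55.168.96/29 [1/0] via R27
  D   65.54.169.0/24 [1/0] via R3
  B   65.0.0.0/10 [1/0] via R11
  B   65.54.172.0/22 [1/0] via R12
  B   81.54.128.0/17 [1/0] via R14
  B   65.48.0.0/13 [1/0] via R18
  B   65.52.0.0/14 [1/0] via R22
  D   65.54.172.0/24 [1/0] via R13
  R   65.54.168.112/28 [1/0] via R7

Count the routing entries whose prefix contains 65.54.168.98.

6

Prefixes containing 65.54.168.98:
  0.0.0.0/0 (default, matches everything)
  64.0.0.0/7 (64.0.0.0 - 65.255.255.255)
  65.0.0.0/9 (65.0.0.0 - 65.127.255.255)
  65.0.0.0/10 (65.0.0.0 - 65.63.255.255)
  65.48.0.0/13 (65.48.0.0 - 65.55.255.255)
  65.52.0.0/14 (65.52.0.0 - 65.55.255.255)
Total matching entries: 6.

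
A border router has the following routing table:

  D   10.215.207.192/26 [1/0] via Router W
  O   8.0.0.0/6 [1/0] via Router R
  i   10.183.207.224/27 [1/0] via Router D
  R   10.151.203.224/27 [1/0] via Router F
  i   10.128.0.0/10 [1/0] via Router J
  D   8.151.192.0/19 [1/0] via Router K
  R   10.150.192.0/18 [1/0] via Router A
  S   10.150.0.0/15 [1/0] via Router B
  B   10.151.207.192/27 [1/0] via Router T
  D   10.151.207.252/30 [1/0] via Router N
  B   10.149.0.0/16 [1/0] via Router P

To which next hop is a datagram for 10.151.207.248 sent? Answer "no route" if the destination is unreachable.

Routes whose prefix contains 10.151.207.248:
  8.0.0.0/6 (8.0.0.0 - 11.255.255.255) -> Router R
  10.128.0.0/10 (10.128.0.0 - 10.191.255.255) -> Router J
  10.150.0.0/15 (10.150.0.0 - 10.151.255.255) -> Router B
More-specific entries that do NOT match:
  10.151.207.252/30 (10.151.207.252 - 10.151.207.255) does not contain 10.151.207.248
  10.183.207.224/27 (10.183.207.224 - 10.183.207.255) does not contain 10.151.207.248
  10.151.203.224/27 (10.151.203.224 - 10.151.203.255) does not contain 10.151.207.248
  10.151.207.192/27 (10.151.207.192 - 10.151.207.223) does not contain 10.151.207.248
  10.215.207.192/26 (10.215.207.192 - 10.215.207.255) does not contain 10.151.207.248
  8.151.192.0/19 (8.151.192.0 - 8.151.223.255) does not contain 10.151.207.248
  10.150.192.0/18 (10.150.192.0 - 10.150.255.255) does not contain 10.151.207.248
  10.149.0.0/16 (10.149.0.0 - 10.149.255.255) does not contain 10.151.207.248
Longest matching prefix is /15 -> next hop Router B.

Router B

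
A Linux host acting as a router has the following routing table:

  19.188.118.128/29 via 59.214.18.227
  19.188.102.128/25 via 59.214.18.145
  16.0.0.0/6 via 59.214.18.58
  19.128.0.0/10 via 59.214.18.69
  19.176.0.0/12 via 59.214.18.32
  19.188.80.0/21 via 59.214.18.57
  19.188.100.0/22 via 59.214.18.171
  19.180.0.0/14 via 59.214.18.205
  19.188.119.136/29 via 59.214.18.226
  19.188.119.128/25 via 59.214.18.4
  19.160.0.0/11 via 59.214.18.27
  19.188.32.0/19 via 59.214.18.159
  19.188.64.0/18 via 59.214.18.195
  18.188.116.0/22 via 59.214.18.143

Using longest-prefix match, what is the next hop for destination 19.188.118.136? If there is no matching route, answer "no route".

59.214.18.195

Routes whose prefix contains 19.188.118.136:
  16.0.0.0/6 (16.0.0.0 - 19.255.255.255) -> 59.214.18.58
  19.128.0.0/10 (19.128.0.0 - 19.191.255.255) -> 59.214.18.69
  19.160.0.0/11 (19.160.0.0 - 19.191.255.255) -> 59.214.18.27
  19.176.0.0/12 (19.176.0.0 - 19.191.255.255) -> 59.214.18.32
  19.188.64.0/18 (19.188.64.0 - 19.188.127.255) -> 59.214.18.195
More-specific entries that do NOT match:
  19.188.118.128/29 (19.188.118.128 - 19.188.118.135) does not contain 19.188.118.136
  19.188.119.136/29 (19.188.119.136 - 19.188.119.143) does not contain 19.188.118.136
  19.188.102.128/25 (19.188.102.128 - 19.188.102.255) does not contain 19.188.118.136
  19.188.119.128/25 (19.188.119.128 - 19.188.119.255) does not contain 19.188.118.136
  19.188.100.0/22 (19.188.100.0 - 19.188.103.255) does not contain 19.188.118.136
  18.188.116.0/22 (18.188.116.0 - 18.188.119.255) does not contain 19.188.118.136
  19.188.80.0/21 (19.188.80.0 - 19.188.87.255) does not contain 19.188.118.136
  19.188.32.0/19 (19.188.32.0 - 19.188.63.255) does not contain 19.188.118.136
Longest matching prefix is /18 -> next hop 59.214.18.195.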